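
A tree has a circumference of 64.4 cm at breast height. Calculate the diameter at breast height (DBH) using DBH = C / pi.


DBH = C / pi = 64.4 / 3.141593 = 20.4992 ≈ 20.50 cm

20.50 cm


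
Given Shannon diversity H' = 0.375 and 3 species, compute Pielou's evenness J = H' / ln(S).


ln(3) = 1.09861
J = H' / ln(S) = 0.375 / 1.09861 = 0.341340 ≈ 0.3413

0.3413


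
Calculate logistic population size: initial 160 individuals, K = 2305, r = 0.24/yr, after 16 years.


(K - N0)/N0 = (2305 - 160)/160 = 2145/160 = 13.4063
r*t = 0.24 * 16 = 3.84; exp(-3.84) = 0.0214936
13.4063 * 0.0214936 = 0.288150
1 + 0.288150 = 1.28815
N = 2305 / 1.28815 = 1789.39 ≈ 1789

1789


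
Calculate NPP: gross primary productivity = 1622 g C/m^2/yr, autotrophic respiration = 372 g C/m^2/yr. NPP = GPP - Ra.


NPP = GPP - Ra = 1622 - 372 = 1250 g C/m^2/yr

1250 g C/m^2/yr


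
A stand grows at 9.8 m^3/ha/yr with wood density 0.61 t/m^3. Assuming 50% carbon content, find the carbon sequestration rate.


C = 9.8 * 0.61 * 0.5 = 2.989 ≈ 2.99 t C/ha/yr

2.99 t C/ha/yr


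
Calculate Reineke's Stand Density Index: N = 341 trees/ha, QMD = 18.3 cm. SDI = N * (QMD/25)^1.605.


QMD/25 = 18.3/25 = 0.732
(0.732)^1.605 = exp(1.605 * ln(0.732)) = exp(1.605 * (-0.311975)) = exp(-0.500720) = 0.606094
SDI = 341 * 0.606094 = 206.678 ≈ 207

207


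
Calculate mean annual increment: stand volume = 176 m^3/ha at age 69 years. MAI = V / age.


MAI = 176 / 69 = 2.5507 ≈ 2.55 m^3/ha/yr

2.55 m^3/ha/yr


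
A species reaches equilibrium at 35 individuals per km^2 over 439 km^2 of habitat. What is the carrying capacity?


K = 35 * 439 = 15365 individuals

15365 individuals


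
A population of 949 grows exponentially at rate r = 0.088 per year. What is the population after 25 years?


r*t = 0.088 * 25 = 2.2
exp(2.2) = 9.02501
N = 949 * 9.02501 = 8564.73 ≈ 8565

8565


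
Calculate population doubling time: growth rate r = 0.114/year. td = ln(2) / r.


td = ln(2) / 0.114 = 0.693147 / 0.114 = 6.08024 ≈ 6.1 years

6.1 years


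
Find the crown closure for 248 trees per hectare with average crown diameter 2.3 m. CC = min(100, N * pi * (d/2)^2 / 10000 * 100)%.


(d/2)^2 = (2.3/2)^2 = 1.15^2 = 1.3225
Crown area = 3.141593 * 1.3225 = 4.15476 m^2
N * area / 10000 * 100 = 248 * 4.15476 / 10000 * 100 = 10.3038
CC = min(100, 10.3038) = 10.3038 ≈ 10.3%

10.3%


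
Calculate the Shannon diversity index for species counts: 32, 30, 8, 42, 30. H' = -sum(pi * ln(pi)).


Total N = 32 + 30 + 8 + 42 + 30 = 142
Per-species terms:
  p = 32/142 = 0.225352; ln(p) = -1.490092; p*ln(p) = 0.225352 * (-1.490092) = -0.335795
  p = 30/142 = 0.211268; ln(p) = -1.554628; p*ln(p) = 0.211268 * (-1.554628) = -0.328443
  p = 8/142 = 0.056338; ln(p) = -2.876386; p*ln(p) = 0.056338 * (-2.876386) = -0.162050
  p = 42/142 = 0.295775; ln(p) = -1.218156; p*ln(p) = 0.295775 * (-1.218156) = -0.360300
  p = 30/142 = 0.211268; ln(p) = -1.554628; p*ln(p) = 0.211268 * (-1.554628) = -0.328443
sum(p*ln(p)) = (-0.335795) + (-0.328443) + (-0.162050) + (-0.360300) + (-0.328443) = -1.515031
H' = -(-1.515031) = 1.515031 ≈ 1.5150

1.5150


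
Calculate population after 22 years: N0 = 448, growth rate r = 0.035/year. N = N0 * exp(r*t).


r*t = 0.035 * 22 = 0.77
exp(0.77) = 2.15977
N = 448 * 2.15977 = 967.577 ≈ 968

968


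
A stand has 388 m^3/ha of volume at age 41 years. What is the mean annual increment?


MAI = 388 / 41 = 9.4634 ≈ 9.46 m^3/ha/yr

9.46 m^3/ha/yr


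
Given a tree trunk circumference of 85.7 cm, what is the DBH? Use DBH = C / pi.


DBH = C / pi = 85.7 / 3.141593 = 27.2792 ≈ 27.28 cm

27.28 cm


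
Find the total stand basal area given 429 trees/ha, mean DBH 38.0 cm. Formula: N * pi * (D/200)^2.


(D/200)^2 = (38.0/200)^2 = 0.19^2 = 0.0361
Individual BA = 3.141593 * 0.0361 = 0.113412 m^2
Stand BA = 429 * 0.113412 = 48.6537 ≈ 48.65 m^2/ha

48.65 m^2/ha


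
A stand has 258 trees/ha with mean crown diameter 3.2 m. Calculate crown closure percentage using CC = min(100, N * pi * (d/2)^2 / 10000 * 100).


(d/2)^2 = (3.2/2)^2 = 1.6^2 = 2.56
Crown area = 3.141593 * 2.56 = 8.04248 m^2
N * area / 10000 * 100 = 258 * 8.04248 / 10000 * 100 = 20.7496
CC = min(100, 20.7496) = 20.7496 ≈ 20.7%

20.7%


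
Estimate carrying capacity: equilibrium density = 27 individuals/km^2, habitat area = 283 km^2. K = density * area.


K = 27 * 283 = 7641 individuals

7641 individuals


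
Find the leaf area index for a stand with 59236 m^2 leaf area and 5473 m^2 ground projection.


LAI = 59236 / 5473 = 10.8233 ≈ 10.82

10.82


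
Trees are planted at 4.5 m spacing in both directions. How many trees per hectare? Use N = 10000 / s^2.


N = 10000 / 4.5^2 = 10000 / 20.25 = 493.827 ≈ 494 trees/ha

494 trees/ha


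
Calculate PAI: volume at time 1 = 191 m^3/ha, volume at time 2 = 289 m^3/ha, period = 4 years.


PAI = (V2 - V1) / period = (289 - 191) / 4 = 98 / 4 = 24.50 m^3/ha/yr

24.50 m^3/ha/yr


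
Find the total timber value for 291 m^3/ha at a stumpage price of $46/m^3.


Value = 291 * 46 = $13386/ha

$13386/ha


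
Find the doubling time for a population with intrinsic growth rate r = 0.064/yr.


td = ln(2) / 0.064 = 0.693147 / 0.064 = 10.8304 ≈ 10.8 years

10.8 years


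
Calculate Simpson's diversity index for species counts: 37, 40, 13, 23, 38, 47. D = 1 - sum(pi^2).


Total N = 37 + 40 + 13 + 23 + 38 + 47 = 198
Per-species terms:
  p = 37/198 = 0.186869; p^2 = 0.186869^2 = 0.034920
  p = 40/198 = 0.202020; p^2 = 0.202020^2 = 0.040812
  p = 13/198 = 0.065657; p^2 = 0.065657^2 = 0.004311
  p = 23/198 = 0.116162; p^2 = 0.116162^2 = 0.013494
  p = 38/198 = 0.191919; p^2 = 0.191919^2 = 0.036833
  p = 47/198 = 0.237374; p^2 = 0.237374^2 = 0.056346
sum(p^2) = 0.034920 + 0.040812 + 0.004311 + 0.013494 + 0.036833 + 0.056346 = 0.186716
D = 1 - 0.186716 = 0.813284 ≈ 0.8133

0.8133


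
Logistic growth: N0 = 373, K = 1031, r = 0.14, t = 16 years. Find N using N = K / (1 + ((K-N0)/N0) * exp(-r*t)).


(K - N0)/N0 = (1031 - 373)/373 = 658/373 = 1.76408
r*t = 0.14 * 16 = 2.24; exp(-2.24) = 0.106459
1.76408 * 0.106459 = 0.187802
1 + 0.187802 = 1.18780
N = 1031 / 1.18780 = 867.991 ≈ 868

868


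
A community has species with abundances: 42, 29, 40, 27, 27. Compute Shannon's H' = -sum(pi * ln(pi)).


Total N = 42 + 29 + 40 + 27 + 27 = 165
Per-species terms:
  p = 42/165 = 0.254545; ln(p) = -1.368278; p*ln(p) = 0.254545 * (-1.368278) = -0.348288
  p = 29/165 = 0.175758; ln(p) = -1.738647; p*ln(p) = 0.175758 * (-1.738647) = -0.305581
  p = 40/165 = 0.242424; ln(p) = -1.417067; p*ln(p) = 0.242424 * (-1.417067) = -0.343531
  p = 27/165 = 0.163636; ln(p) = -1.810111; p*ln(p) = 0.163636 * (-1.810111) = -0.296199
  p = 27/165 = 0.163636; ln(p) = -1.810111; p*ln(p) = 0.163636 * (-1.810111) = -0.296199
sum(p*ln(p)) = (-0.348288) + (-0.305581) + (-0.343531) + (-0.296199) + (-0.296199) = -1.589798
H' = -(-1.589798) = 1.589798 ≈ 1.5898

1.5898


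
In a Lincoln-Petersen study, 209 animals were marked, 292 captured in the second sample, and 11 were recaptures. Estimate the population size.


N = M * C / R = 209 * 292 / 11 = 61028 / 11 = 5548

5548 individuals


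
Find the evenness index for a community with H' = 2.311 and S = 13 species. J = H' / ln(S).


ln(13) = 2.56495
J = H' / ln(S) = 2.311 / 2.56495 = 0.900992 ≈ 0.9010

0.9010


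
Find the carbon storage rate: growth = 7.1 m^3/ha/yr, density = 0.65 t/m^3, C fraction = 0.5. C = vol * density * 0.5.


C = 7.1 * 0.65 * 0.5 = 2.3075 ≈ 2.31 t C/ha/yr

2.31 t C/ha/yr


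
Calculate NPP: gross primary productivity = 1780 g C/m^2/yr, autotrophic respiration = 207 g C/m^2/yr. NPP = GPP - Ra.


NPP = GPP - Ra = 1780 - 207 = 1573 g C/m^2/yr

1573 g C/m^2/yr


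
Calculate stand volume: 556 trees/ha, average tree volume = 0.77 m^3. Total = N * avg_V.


V_stand = 556 * 0.77 = 428.12 ≈ 428.1 m^3/ha

428.1 m^3/ha


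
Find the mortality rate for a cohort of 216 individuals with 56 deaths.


Mortality rate = 56 / 216 = 0.259259 ≈ 0.2593

0.2593


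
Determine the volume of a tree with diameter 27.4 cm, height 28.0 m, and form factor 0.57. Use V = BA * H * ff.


(D/200)^2 = (27.4/200)^2 = 0.137^2 = 0.018769
BA = 3.141593 * 0.018769 = 0.0589646 m^2
V = 0.0589646 * 28.0 * 0.57 = 0.941075 ≈ 0.941 m^3

0.941 m^3


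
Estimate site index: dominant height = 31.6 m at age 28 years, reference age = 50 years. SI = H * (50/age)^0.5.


50/28 = 1.78571
(1.78571)^0.5 = 1.33630
SI = 31.6 * 1.33630 = 42.2271 ≈ 42.2 m

42.2 m


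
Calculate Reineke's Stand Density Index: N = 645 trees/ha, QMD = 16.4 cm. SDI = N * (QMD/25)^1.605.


QMD/25 = 16.4/25 = 0.656
(0.656)^1.605 = exp(1.605 * ln(0.656)) = exp(1.605 * (-0.421594)) = exp(-0.676658) = 0.508313
SDI = 645 * 0.508313 = 327.862 ≈ 328

328


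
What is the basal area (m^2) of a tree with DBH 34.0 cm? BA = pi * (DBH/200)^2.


D/200 = 34.0/200 = 0.17 m
(D/200)^2 = 0.17^2 = 0.0289
BA = 3.141593 * 0.0289 = 0.0907920 ≈ 0.0908 m^2

0.0908 m^2


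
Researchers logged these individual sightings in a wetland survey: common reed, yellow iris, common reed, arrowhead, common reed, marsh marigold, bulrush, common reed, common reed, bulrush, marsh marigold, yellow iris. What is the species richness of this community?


Total individuals logged = 12
Distinct species (count of individuals): common reed (5), yellow iris (2), arrowhead (1), marsh marigold (2), bulrush (2)
Species richness = number of distinct species = 5

5


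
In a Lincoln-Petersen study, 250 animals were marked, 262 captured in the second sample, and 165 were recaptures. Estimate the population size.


N = M * C / R = 250 * 262 / 165 = 65500 / 165 = 396.97 ≈ 397

397 individuals


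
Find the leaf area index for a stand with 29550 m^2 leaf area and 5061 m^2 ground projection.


LAI = 29550 / 5061 = 5.8388 ≈ 5.84

5.84


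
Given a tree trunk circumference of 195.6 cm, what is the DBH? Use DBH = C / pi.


DBH = C / pi = 195.6 / 3.141593 = 62.2614 ≈ 62.26 cm

62.26 cm


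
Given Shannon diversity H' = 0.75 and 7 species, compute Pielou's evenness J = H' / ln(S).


ln(7) = 1.94591
J = H' / ln(S) = 0.75 / 1.94591 = 0.385424 ≈ 0.3854

0.3854


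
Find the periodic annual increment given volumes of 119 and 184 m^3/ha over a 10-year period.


PAI = (V2 - V1) / period = (184 - 119) / 10 = 65 / 10 = 6.50 m^3/ha/yr

6.50 m^3/ha/yr


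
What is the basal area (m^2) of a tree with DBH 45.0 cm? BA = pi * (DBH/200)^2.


D/200 = 45.0/200 = 0.225 m
(D/200)^2 = 0.225^2 = 0.050625
BA = 3.141593 * 0.050625 = 0.159043 ≈ 0.1590 m^2

0.1590 m^2


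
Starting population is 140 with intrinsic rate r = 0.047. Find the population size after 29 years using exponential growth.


r*t = 0.047 * 29 = 1.363
exp(1.363) = 3.90790
N = 140 * 3.90790 = 547.106 ≈ 547

547


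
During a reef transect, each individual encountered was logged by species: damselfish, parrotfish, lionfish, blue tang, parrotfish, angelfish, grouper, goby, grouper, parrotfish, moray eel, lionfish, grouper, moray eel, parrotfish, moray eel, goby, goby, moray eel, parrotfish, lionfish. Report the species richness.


Total individuals logged = 21
Distinct species (count of individuals): damselfish (1), parrotfish (5), lionfish (3), blue tang (1), angelfish (1), grouper (3), goby (3), moray eel (4)
Species richness = number of distinct species = 8

8


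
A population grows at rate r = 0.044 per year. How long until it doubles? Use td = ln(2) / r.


td = ln(2) / 0.044 = 0.693147 / 0.044 = 15.7533 ≈ 15.8 years

15.8 years


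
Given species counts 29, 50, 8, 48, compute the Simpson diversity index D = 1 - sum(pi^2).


Total N = 29 + 50 + 8 + 48 = 135
Per-species terms:
  p = 29/135 = 0.214815; p^2 = 0.214815^2 = 0.046145
  p = 50/135 = 0.370370; p^2 = 0.370370^2 = 0.137174
  p = 8/135 = 0.059259; p^2 = 0.059259^2 = 0.003512
  p = 48/135 = 0.355556; p^2 = 0.355556^2 = 0.126420
sum(p^2) = 0.046145 + 0.137174 + 0.003512 + 0.126420 = 0.313251
D = 1 - 0.313251 = 0.686749 ≈ 0.6867

0.6867


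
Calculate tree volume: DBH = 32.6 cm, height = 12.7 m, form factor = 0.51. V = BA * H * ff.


(D/200)^2 = (32.6/200)^2 = 0.163^2 = 0.026569
BA = 3.141593 * 0.026569 = 0.0834690 m^2
V = 0.0834690 * 12.7 * 0.51 = 0.540629 ≈ 0.541 m^3

0.541 m^3


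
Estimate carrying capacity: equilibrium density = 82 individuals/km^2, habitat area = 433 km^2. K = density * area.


K = 82 * 433 = 35506 individuals

35506 individuals


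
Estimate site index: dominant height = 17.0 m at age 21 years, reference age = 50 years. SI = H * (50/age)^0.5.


50/21 = 2.38095
(2.38095)^0.5 = 1.54303
SI = 17.0 * 1.54303 = 26.2315 ≈ 26.2 m

26.2 m


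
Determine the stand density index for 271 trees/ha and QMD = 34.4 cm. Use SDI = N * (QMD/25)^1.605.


QMD/25 = 34.4/25 = 1.376
(1.376)^1.605 = exp(1.605 * ln(1.376)) = exp(1.605 * 0.319181) = exp(0.512286) = 1.66910
SDI = 271 * 1.66910 = 452.326 ≈ 452

452


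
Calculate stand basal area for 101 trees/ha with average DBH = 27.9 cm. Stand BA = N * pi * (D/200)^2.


(D/200)^2 = (27.9/200)^2 = 0.1395^2 = 0.01946025
Individual BA = 3.141593 * 0.01946025 = 0.0611362 m^2
Stand BA = 101 * 0.0611362 = 6.17476 ≈ 6.17 m^2/ha

6.17 m^2/ha


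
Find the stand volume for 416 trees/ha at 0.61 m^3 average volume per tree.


V_stand = 416 * 0.61 = 253.76 ≈ 253.8 m^3/ha

253.8 m^3/ha


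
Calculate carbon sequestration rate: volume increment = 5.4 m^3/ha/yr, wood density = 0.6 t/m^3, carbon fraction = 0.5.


C = 5.4 * 0.6 * 0.5 = 1.62 t C/ha/yr

1.62 t C/ha/yr


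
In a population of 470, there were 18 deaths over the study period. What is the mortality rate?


Mortality rate = 18 / 470 = 0.038298 ≈ 0.0383

0.0383


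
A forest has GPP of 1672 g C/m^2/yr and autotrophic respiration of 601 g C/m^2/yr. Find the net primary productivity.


NPP = GPP - Ra = 1672 - 601 = 1071 g C/m^2/yr

1071 g C/m^2/yr


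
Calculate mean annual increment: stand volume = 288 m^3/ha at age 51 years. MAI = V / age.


MAI = 288 / 51 = 5.6471 ≈ 5.65 m^3/ha/yr

5.65 m^3/ha/yr


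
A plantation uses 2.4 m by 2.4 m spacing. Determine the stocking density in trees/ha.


N = 10000 / 2.4^2 = 10000 / 5.76 = 1736.11 ≈ 1736 trees/ha

1736 trees/ha


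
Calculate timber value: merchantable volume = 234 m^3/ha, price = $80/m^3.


Value = 234 * 80 = $18720/ha

$18720/ha


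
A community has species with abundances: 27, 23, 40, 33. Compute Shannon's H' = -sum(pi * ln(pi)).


Total N = 27 + 23 + 40 + 33 = 123
Per-species terms:
  p = 27/123 = 0.219512; ln(p) = -1.516348; p*ln(p) = 0.219512 * (-1.516348) = -0.332857
  p = 23/123 = 0.186992; ln(p) = -1.676689; p*ln(p) = 0.186992 * (-1.676689) = -0.313527
  p = 40/123 = 0.325203; ln(p) = -1.123306; p*ln(p) = 0.325203 * (-1.123306) = -0.365302
  p = 33/123 = 0.268293; ln(p) = -1.315676; p*ln(p) = 0.268293 * (-1.315676) = -0.352987
sum(p*ln(p)) = (-0.332857) + (-0.313527) + (-0.365302) + (-0.352987) = -1.364673
H' = -(-1.364673) = 1.364673 ≈ 1.3647

1.3647


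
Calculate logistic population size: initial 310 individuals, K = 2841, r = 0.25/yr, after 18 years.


(K - N0)/N0 = (2841 - 310)/310 = 2531/310 = 8.16452
r*t = 0.25 * 18 = 4.5; exp(-4.5) = 0.0111090
8.16452 * 0.0111090 = 0.0906997
1 + 0.0906997 = 1.09070
N = 2841 / 1.09070 = 2604.75 ≈ 2605

2605


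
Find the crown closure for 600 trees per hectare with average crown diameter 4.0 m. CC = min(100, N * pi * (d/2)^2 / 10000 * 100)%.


(d/2)^2 = (4.0/2)^2 = 2^2 = 4
Crown area = 3.141593 * 4 = 12.5664 m^2
N * area / 10000 * 100 = 600 * 12.5664 / 10000 * 100 = 75.3984
CC = min(100, 75.3984) = 75.3984 ≈ 75.4%

75.4%


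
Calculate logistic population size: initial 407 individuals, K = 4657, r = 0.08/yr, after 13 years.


(K - N0)/N0 = (4657 - 407)/407 = 4250/407 = 10.4423
r*t = 0.08 * 13 = 1.04; exp(-1.04) = 0.353455
10.4423 * 0.353455 = 3.69088
1 + 3.69088 = 4.69088
N = 4657 / 4.69088 = 992.777 ≈ 993

993


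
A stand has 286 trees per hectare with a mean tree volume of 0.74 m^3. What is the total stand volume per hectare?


V_stand = 286 * 0.74 = 211.64 ≈ 211.6 m^3/ha

211.6 m^3/ha


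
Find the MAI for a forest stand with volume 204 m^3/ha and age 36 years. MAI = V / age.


MAI = 204 / 36 = 5.6667 ≈ 5.67 m^3/ha/yr

5.67 m^3/ha/yr


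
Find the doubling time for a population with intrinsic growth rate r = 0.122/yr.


td = ln(2) / 0.122 = 0.693147 / 0.122 = 5.68153 ≈ 5.7 years

5.7 years


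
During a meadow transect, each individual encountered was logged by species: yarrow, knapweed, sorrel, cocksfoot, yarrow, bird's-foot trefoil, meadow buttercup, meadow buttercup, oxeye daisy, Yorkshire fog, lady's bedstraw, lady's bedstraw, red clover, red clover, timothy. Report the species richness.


Total individuals logged = 15
Distinct species (count of individuals): yarrow (2), knapweed (1), sorrel (1), cocksfoot (1), bird's-foot trefoil (1), meadow buttercup (2), oxeye daisy (1), Yorkshire fog (1), lady's bedstraw (2), red clover (2), timothy (1)
Species richness = number of distinct species = 11

11


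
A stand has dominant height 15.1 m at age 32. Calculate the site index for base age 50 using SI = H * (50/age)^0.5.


50/32 = 1.56250
(1.56250)^0.5 = 1.25000
SI = 15.1 * 1.25000 = 18.8750 ≈ 18.9 m

18.9 m


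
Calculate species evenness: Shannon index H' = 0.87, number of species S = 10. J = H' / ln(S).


ln(10) = 2.30259
J = H' / ln(S) = 0.87 / 2.30259 = 0.377835 ≈ 0.3778

0.3778


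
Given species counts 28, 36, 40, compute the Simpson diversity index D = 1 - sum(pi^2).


Total N = 28 + 36 + 40 = 104
Per-species terms:
  p = 28/104 = 0.269231; p^2 = 0.269231^2 = 0.072485
  p = 36/104 = 0.346154; p^2 = 0.346154^2 = 0.119823
  p = 40/104 = 0.384615; p^2 = 0.384615^2 = 0.147929
sum(p^2) = 0.072485 + 0.119823 + 0.147929 = 0.340237
D = 1 - 0.340237 = 0.659763 ≈ 0.6598

0.6598


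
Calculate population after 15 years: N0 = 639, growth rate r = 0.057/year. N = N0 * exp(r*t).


r*t = 0.057 * 15 = 0.855
exp(0.855) = 2.35137
N = 639 * 2.35137 = 1502.53 ≈ 1503

1503


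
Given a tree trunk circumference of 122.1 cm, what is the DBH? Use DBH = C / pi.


DBH = C / pi = 122.1 / 3.141593 = 38.8656 ≈ 38.87 cm

38.87 cm


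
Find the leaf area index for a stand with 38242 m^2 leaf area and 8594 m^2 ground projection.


LAI = 38242 / 8594 = 4.4498 ≈ 4.45

4.45


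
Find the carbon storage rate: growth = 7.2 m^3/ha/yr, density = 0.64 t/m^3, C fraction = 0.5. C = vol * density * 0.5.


C = 7.2 * 0.64 * 0.5 = 2.304 ≈ 2.30 t C/ha/yr

2.30 t C/ha/yr


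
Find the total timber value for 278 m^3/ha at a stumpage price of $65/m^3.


Value = 278 * 65 = $18070/ha

$18070/ha


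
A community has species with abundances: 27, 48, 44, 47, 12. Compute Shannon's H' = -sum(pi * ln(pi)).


Total N = 27 + 48 + 44 + 47 + 12 = 178
Per-species terms:
  p = 27/178 = 0.151685; ln(p) = -1.885949; p*ln(p) = 0.151685 * (-1.885949) = -0.286070
  p = 48/178 = 0.269663; ln(p) = -1.310582; p*ln(p) = 0.269663 * (-1.310582) = -0.353415
  p = 44/178 = 0.247191; ln(p) = -1.397594; p*ln(p) = 0.247191 * (-1.397594) = -0.345473
  p = 47/178 = 0.264045; ln(p) = -1.331636; p*ln(p) = 0.264045 * (-1.331636) = -0.351612
  p = 12/178 = 0.067416; ln(p) = -2.696873; p*ln(p) = 0.067416 * (-2.696873) = -0.181812
sum(p*ln(p)) = (-0.286070) + (-0.353415) + (-0.345473) + (-0.351612) + (-0.181812) = -1.518382
H' = -(-1.518382) = 1.518382 ≈ 1.5184

1.5184


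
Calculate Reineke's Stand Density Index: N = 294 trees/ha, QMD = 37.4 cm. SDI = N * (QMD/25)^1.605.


QMD/25 = 37.4/25 = 1.496
(1.496)^1.605 = exp(1.605 * ln(1.496)) = exp(1.605 * 0.402795) = exp(0.646486) = 1.90882
SDI = 294 * 1.90882 = 561.193 ≈ 561

561


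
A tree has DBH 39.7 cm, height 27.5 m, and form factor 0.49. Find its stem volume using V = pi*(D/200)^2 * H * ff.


(D/200)^2 = (39.7/200)^2 = 0.1985^2 = 0.03940225
BA = 3.141593 * 0.03940225 = 0.123786 m^2
V = 0.123786 * 27.5 * 0.49 = 1.66802 ≈ 1.668 m^3

1.668 m^3


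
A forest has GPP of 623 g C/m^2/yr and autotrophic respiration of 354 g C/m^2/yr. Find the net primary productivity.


NPP = GPP - Ra = 623 - 354 = 269 g C/m^2/yr

269 g C/m^2/yr


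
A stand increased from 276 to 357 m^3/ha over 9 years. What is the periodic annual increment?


PAI = (V2 - V1) / period = (357 - 276) / 9 = 81 / 9 = 9.00 m^3/ha/yr

9.00 m^3/ha/yr


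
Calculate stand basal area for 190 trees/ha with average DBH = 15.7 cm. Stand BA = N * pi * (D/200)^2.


(D/200)^2 = (15.7/200)^2 = 0.0785^2 = 0.00616225
Individual BA = 3.141593 * 0.00616225 = 0.0193593 m^2
Stand BA = 190 * 0.0193593 = 3.67827 ≈ 3.68 m^2/ha

3.68 m^2/ha


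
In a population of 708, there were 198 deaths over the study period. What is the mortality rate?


Mortality rate = 198 / 708 = 0.279661 ≈ 0.2797

0.2797


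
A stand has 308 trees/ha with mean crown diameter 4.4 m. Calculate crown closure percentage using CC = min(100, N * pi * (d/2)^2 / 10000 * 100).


(d/2)^2 = (4.4/2)^2 = 2.2^2 = 4.84
Crown area = 3.141593 * 4.84 = 15.2053 m^2
N * area / 10000 * 100 = 308 * 15.2053 / 10000 * 100 = 46.8323
CC = min(100, 46.8323) = 46.8323 ≈ 46.8%

46.8%


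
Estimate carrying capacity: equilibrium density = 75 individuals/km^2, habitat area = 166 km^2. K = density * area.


K = 75 * 166 = 12450 individuals

12450 individuals


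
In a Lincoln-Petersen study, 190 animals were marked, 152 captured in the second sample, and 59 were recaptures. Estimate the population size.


N = M * C / R = 190 * 152 / 59 = 28880 / 59 = 489.49 ≈ 489

489 individuals


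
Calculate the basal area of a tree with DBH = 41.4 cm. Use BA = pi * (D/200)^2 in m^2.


D/200 = 41.4/200 = 0.207 m
(D/200)^2 = 0.207^2 = 0.042849
BA = 3.141593 * 0.042849 = 0.134614 ≈ 0.1346 m^2

0.1346 m^2


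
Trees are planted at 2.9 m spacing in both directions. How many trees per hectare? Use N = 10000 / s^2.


N = 10000 / 2.9^2 = 10000 / 8.41 = 1189.06 ≈ 1189 trees/ha

1189 trees/ha


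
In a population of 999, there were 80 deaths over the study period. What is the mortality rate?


Mortality rate = 80 / 999 = 0.080080 ≈ 0.0801

0.0801


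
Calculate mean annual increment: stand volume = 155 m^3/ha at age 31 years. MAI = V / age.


MAI = 155 / 31 = 5.00 m^3/ha/yr

5.00 m^3/ha/yr


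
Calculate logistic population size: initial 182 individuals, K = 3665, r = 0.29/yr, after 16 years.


(K - N0)/N0 = (3665 - 182)/182 = 3483/182 = 19.1374
r*t = 0.29 * 16 = 4.64; exp(-4.64) = 0.00965770
19.1374 * 0.00965770 = 0.184823
1 + 0.184823 = 1.18482
N = 3665 / 1.18482 = 3093.30 ≈ 3093

3093


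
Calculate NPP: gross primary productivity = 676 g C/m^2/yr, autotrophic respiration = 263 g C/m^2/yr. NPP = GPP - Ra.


NPP = GPP - Ra = 676 - 263 = 413 g C/m^2/yr

413 g C/m^2/yr


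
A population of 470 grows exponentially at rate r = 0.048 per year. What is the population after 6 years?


r*t = 0.048 * 6 = 0.288
exp(0.288) = 1.33376
N = 470 * 1.33376 = 626.867 ≈ 627

627


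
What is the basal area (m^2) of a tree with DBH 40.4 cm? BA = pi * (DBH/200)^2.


D/200 = 40.4/200 = 0.202 m
(D/200)^2 = 0.202^2 = 0.040804
BA = 3.141593 * 0.040804 = 0.128190 ≈ 0.1282 m^2

0.1282 m^2


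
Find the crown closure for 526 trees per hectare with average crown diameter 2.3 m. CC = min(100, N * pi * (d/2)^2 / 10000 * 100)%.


(d/2)^2 = (2.3/2)^2 = 1.15^2 = 1.3225
Crown area = 3.141593 * 1.3225 = 4.15476 m^2
N * area / 10000 * 100 = 526 * 4.15476 / 10000 * 100 = 21.8540
CC = min(100, 21.8540) = 21.8540 ≈ 21.9%

21.9%


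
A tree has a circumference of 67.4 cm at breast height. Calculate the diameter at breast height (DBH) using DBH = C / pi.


DBH = C / pi = 67.4 / 3.141593 = 21.4541 ≈ 21.45 cm

21.45 cm


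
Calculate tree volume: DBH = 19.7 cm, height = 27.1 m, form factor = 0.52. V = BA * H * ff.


(D/200)^2 = (19.7/200)^2 = 0.0985^2 = 0.00970225
BA = 3.141593 * 0.00970225 = 0.0304805 m^2
V = 0.0304805 * 27.1 * 0.52 = 0.429531 ≈ 0.430 m^3

0.430 m^3


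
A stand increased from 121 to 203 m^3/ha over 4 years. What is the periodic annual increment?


PAI = (V2 - V1) / period = (203 - 121) / 4 = 82 / 4 = 20.50 m^3/ha/yr

20.50 m^3/ha/yr


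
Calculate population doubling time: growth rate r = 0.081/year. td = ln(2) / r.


td = ln(2) / 0.081 = 0.693147 / 0.081 = 8.55737 ≈ 8.6 years

8.6 years


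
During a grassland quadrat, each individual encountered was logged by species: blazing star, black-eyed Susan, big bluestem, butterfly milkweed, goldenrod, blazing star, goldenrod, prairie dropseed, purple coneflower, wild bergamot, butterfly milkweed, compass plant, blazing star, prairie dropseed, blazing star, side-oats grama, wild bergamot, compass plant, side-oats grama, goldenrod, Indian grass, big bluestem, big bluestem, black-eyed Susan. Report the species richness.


Total individuals logged = 24
Distinct species (count of individuals): blazing star (4), black-eyed Susan (2), big bluestem (3), butterfly milkweed (2), goldenrod (3), prairie dropseed (2), purple coneflower (1), wild bergamot (2), compass plant (2), side-oats grama (2), Indian grass (1)
Species richness = number of distinct species = 11

11


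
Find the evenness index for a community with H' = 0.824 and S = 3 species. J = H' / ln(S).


ln(3) = 1.09861
J = H' / ln(S) = 0.824 / 1.09861 = 0.750039 ≈ 0.7500

0.7500


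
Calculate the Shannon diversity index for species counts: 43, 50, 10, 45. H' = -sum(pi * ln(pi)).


Total N = 43 + 50 + 10 + 45 = 148
Per-species terms:
  p = 43/148 = 0.290541; ln(p) = -1.236011; p*ln(p) = 0.290541 * (-1.236011) = -0.359112
  p = 50/148 = 0.337838; ln(p) = -1.085189; p*ln(p) = 0.337838 * (-1.085189) = -0.366618
  p = 10/148 = 0.067568; ln(p) = -2.694621; p*ln(p) = 0.067568 * (-2.694621) = -0.182070
  p = 45/148 = 0.304054; ln(p) = -1.190550; p*ln(p) = 0.304054 * (-1.190550) = -0.361991
sum(p*ln(p)) = (-0.359112) + (-0.366618) + (-0.182070) + (-0.361991) = -1.269791
H' = -(-1.269791) = 1.269791 ≈ 1.2698

1.2698


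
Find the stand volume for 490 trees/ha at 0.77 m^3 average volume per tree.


V_stand = 490 * 0.77 = 377.3 m^3/ha

377.3 m^3/ha


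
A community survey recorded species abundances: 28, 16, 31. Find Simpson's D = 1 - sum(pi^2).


Total N = 28 + 16 + 31 = 75
Per-species terms:
  p = 28/75 = 0.373333; p^2 = 0.373333^2 = 0.139378
  p = 16/75 = 0.213333; p^2 = 0.213333^2 = 0.045511
  p = 31/75 = 0.413333; p^2 = 0.413333^2 = 0.170844
sum(p^2) = 0.139378 + 0.045511 + 0.170844 = 0.355733
D = 1 - 0.355733 = 0.644267 ≈ 0.6443

0.6443


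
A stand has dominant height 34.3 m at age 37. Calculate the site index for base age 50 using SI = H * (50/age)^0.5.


50/37 = 1.35135
(1.35135)^0.5 = 1.16248
SI = 34.3 * 1.16248 = 39.8731 ≈ 39.9 m

39.9 m


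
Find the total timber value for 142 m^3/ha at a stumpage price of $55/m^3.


Value = 142 * 55 = $7810/ha

$7810/ha


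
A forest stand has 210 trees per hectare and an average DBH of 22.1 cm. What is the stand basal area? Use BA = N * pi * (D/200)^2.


(D/200)^2 = (22.1/200)^2 = 0.1105^2 = 0.01221025
Individual BA = 3.141593 * 0.01221025 = 0.0383596 m^2
Stand BA = 210 * 0.0383596 = 8.05552 ≈ 8.06 m^2/ha

8.06 m^2/ha


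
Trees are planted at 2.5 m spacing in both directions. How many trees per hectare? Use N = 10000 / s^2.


N = 10000 / 2.5^2 = 10000 / 6.25 = 1600.00 ≈ 1600 trees/ha

1600 trees/ha


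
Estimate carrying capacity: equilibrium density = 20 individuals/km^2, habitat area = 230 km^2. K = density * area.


K = 20 * 230 = 4600 individuals

4600 individuals


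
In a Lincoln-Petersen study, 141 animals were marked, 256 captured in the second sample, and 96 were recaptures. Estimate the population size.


N = M * C / R = 141 * 256 / 96 = 36096 / 96 = 376

376 individuals


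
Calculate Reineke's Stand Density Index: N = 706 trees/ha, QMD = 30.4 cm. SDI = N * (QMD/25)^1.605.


QMD/25 = 30.4/25 = 1.216
(1.216)^1.605 = exp(1.605 * ln(1.216)) = exp(1.605 * 0.195567) = exp(0.313885) = 1.36873
SDI = 706 * 1.36873 = 966.323 ≈ 966

966


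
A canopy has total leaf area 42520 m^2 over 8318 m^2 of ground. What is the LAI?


LAI = 42520 / 8318 = 5.1118 ≈ 5.11

5.11


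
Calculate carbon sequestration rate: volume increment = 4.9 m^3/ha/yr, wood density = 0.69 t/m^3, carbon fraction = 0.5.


C = 4.9 * 0.69 * 0.5 = 1.6905 ≈ 1.69 t C/ha/yr

1.69 t C/ha/yr


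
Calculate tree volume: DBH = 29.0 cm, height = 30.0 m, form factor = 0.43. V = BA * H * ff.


(D/200)^2 = (29.0/200)^2 = 0.145^2 = 0.021025
BA = 3.141593 * 0.021025 = 0.0660520 m^2
V = 0.0660520 * 30.0 * 0.43 = 0.852071 ≈ 0.852 m^3

0.852 m^3


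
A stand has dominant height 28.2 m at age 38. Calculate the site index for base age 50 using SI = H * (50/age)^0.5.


50/38 = 1.31579
(1.31579)^0.5 = 1.14708
SI = 28.2 * 1.14708 = 32.3477 ≈ 32.3 m

32.3 m


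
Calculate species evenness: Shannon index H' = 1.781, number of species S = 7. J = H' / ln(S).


ln(7) = 1.94591
J = H' / ln(S) = 1.781 / 1.94591 = 0.915253 ≈ 0.9153

0.9153


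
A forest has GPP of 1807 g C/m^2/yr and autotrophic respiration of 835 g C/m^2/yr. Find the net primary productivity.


NPP = GPP - Ra = 1807 - 835 = 972 g C/m^2/yr

972 g C/m^2/yr


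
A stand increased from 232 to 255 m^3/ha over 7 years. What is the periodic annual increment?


PAI = (V2 - V1) / period = (255 - 232) / 7 = 23 / 7 = 3.2857 ≈ 3.29 m^3/ha/yr

3.29 m^3/ha/yr


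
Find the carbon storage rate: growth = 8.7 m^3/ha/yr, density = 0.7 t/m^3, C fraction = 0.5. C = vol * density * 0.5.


C = 8.7 * 0.7 * 0.5 = 3.045 ≈ 3.05 t C/ha/yr

3.05 t C/ha/yr


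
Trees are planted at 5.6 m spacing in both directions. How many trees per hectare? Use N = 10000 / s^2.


N = 10000 / 5.6^2 = 10000 / 31.36 = 318.878 ≈ 319 trees/ha

319 trees/ha


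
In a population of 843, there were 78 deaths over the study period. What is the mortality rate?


Mortality rate = 78 / 843 = 0.092527 ≈ 0.0925

0.0925


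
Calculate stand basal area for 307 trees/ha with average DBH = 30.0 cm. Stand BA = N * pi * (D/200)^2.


(D/200)^2 = (30.0/200)^2 = 0.15^2 = 0.0225
Individual BA = 3.141593 * 0.0225 = 0.0706858 m^2
Stand BA = 307 * 0.0706858 = 21.7005 ≈ 21.70 m^2/ha

21.70 m^2/ha


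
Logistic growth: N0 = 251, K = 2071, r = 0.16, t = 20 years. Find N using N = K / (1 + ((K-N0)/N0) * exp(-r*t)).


(K - N0)/N0 = (2071 - 251)/251 = 1820/251 = 7.25100
r*t = 0.16 * 20 = 3.2; exp(-3.2) = 0.0407622
7.25100 * 0.0407622 = 0.295567
1 + 0.295567 = 1.29557
N = 2071 / 1.29557 = 1598.52 ≈ 1599

1599


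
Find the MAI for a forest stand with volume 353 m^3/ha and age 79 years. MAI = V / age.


MAI = 353 / 79 = 4.4684 ≈ 4.47 m^3/ha/yr

4.47 m^3/ha/yr


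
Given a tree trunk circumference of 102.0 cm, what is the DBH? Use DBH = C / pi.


DBH = C / pi = 102.0 / 3.141593 = 32.4676 ≈ 32.47 cm

32.47 cm


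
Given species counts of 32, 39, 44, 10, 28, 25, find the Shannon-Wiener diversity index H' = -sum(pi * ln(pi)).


Total N = 32 + 39 + 44 + 10 + 28 + 25 = 178
Per-species terms:
  p = 32/178 = 0.179775; ln(p) = -1.716049; p*ln(p) = 0.179775 * (-1.716049) = -0.308503
  p = 39/178 = 0.219101; ln(p) = -1.518222; p*ln(p) = 0.219101 * (-1.518222) = -0.332644
  p = 44/178 = 0.247191; ln(p) = -1.397594; p*ln(p) = 0.247191 * (-1.397594) = -0.345473
  p = 10/178 = 0.056180; ln(p) = -2.879194; p*ln(p) = 0.056180 * (-2.879194) = -0.161753
  p = 28/178 = 0.157303; ln(p) = -1.849581; p*ln(p) = 0.157303 * (-1.849581) = -0.290945
  p = 25/178 = 0.140449; ln(p) = -1.962911; p*ln(p) = 0.140449 * (-1.962911) = -0.275689
sum(p*ln(p)) = (-0.308503) + (-0.332644) + (-0.345473) + (-0.161753) + (-0.290945) + (-0.275689) = -1.715007
H' = -(-1.715007) = 1.715007 ≈ 1.7150

1.7150


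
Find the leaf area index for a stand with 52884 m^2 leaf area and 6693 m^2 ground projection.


LAI = 52884 / 6693 = 7.9014 ≈ 7.90

7.90


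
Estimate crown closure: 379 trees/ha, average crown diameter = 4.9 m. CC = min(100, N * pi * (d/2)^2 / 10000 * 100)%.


(d/2)^2 = (4.9/2)^2 = 2.45^2 = 6.0025
Crown area = 3.141593 * 6.0025 = 18.8574 m^2
N * area / 10000 * 100 = 379 * 18.8574 / 10000 * 100 = 71.4695
CC = min(100, 71.4695) = 71.4695 ≈ 71.5%

71.5%


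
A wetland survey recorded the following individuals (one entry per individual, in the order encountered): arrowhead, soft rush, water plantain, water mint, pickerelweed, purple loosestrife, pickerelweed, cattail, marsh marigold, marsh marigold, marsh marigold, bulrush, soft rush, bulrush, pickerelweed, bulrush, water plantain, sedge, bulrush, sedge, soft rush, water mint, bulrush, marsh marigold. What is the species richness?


Total individuals logged = 24
Distinct species (count of individuals): arrowhead (1), soft rush (3), water plantain (2), water mint (2), pickerelweed (3), purple loosestrife (1), cattail (1), marsh marigold (4), bulrush (5), sedge (2)
Species richness = number of distinct species = 10

10


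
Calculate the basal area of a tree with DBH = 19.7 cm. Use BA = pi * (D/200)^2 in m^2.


D/200 = 19.7/200 = 0.0985 m
(D/200)^2 = 0.0985^2 = 0.00970225
BA = 3.141593 * 0.00970225 = 0.0304805 ≈ 0.0305 m^2

0.0305 m^2


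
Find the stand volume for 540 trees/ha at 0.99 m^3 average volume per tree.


V_stand = 540 * 0.99 = 534.6 m^3/ha

534.6 m^3/ha


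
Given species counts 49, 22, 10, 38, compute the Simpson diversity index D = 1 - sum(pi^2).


Total N = 49 + 22 + 10 + 38 = 119
Per-species terms:
  p = 49/119 = 0.411765; p^2 = 0.411765^2 = 0.169550
  p = 22/119 = 0.184874; p^2 = 0.184874^2 = 0.034178
  p = 10/119 = 0.084034; p^2 = 0.084034^2 = 0.007062
  p = 38/119 = 0.319328; p^2 = 0.319328^2 = 0.101970
sum(p^2) = 0.169550 + 0.034178 + 0.007062 + 0.101970 = 0.312760
D = 1 - 0.312760 = 0.687240 ≈ 0.6872

0.6872


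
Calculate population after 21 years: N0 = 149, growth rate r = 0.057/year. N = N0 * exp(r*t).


r*t = 0.057 * 21 = 1.197
exp(1.197) = 3.31017
N = 149 * 3.31017 = 493.215 ≈ 493

493


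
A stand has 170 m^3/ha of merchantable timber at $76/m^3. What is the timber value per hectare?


Value = 170 * 76 = $12920/ha

$12920/ha


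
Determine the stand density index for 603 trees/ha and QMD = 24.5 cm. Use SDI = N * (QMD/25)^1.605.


QMD/25 = 24.5/25 = 0.98
(0.98)^1.605 = exp(1.605 * ln(0.98)) = exp(1.605 * (-0.0202027)) = exp(-0.0324253) = 0.968095
SDI = 603 * 0.968095 = 583.761 ≈ 584

584


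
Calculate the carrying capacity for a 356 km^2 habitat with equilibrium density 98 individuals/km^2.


K = 98 * 356 = 34888 individuals

34888 individuals


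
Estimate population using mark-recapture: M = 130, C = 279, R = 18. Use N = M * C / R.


N = M * C / R = 130 * 279 / 18 = 36270 / 18 = 2015

2015 individuals


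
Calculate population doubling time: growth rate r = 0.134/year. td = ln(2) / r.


td = ln(2) / 0.134 = 0.693147 / 0.134 = 5.17274 ≈ 5.2 years

5.2 years


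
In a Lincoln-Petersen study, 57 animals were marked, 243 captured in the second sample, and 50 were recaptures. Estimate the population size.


N = M * C / R = 57 * 243 / 50 = 13851 / 50 = 277.02 ≈ 277

277 individuals


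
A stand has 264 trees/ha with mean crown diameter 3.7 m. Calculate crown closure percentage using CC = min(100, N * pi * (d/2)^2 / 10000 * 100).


(d/2)^2 = (3.7/2)^2 = 1.85^2 = 3.4225
Crown area = 3.141593 * 3.4225 = 10.7521 m^2
N * area / 10000 * 100 = 264 * 10.7521 / 10000 * 100 = 28.3855
CC = min(100, 28.3855) = 28.3855 ≈ 28.4%

28.4%


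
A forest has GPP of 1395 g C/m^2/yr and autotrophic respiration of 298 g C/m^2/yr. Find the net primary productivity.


NPP = GPP - Ra = 1395 - 298 = 1097 g C/m^2/yr

1097 g C/m^2/yr


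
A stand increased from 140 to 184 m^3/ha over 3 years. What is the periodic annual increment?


PAI = (V2 - V1) / period = (184 - 140) / 3 = 44 / 3 = 14.6667 ≈ 14.67 m^3/ha/yr

14.67 m^3/ha/yr


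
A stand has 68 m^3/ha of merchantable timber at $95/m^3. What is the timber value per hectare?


Value = 68 * 95 = $6460/ha

$6460/ha


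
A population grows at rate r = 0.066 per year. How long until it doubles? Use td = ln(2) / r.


td = ln(2) / 0.066 = 0.693147 / 0.066 = 10.5022 ≈ 10.5 years

10.5 years


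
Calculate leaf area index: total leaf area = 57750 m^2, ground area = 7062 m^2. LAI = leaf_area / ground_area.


LAI = 57750 / 7062 = 8.1776 ≈ 8.18

8.18


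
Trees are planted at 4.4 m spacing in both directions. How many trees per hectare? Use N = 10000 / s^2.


N = 10000 / 4.4^2 = 10000 / 19.36 = 516.529 ≈ 517 trees/ha

517 trees/ha


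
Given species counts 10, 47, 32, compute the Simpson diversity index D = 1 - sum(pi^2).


Total N = 10 + 47 + 32 = 89
Per-species terms:
  p = 10/89 = 0.112360; p^2 = 0.112360^2 = 0.012625
  p = 47/89 = 0.528090; p^2 = 0.528090^2 = 0.278879
  p = 32/89 = 0.359551; p^2 = 0.359551^2 = 0.129277
sum(p^2) = 0.012625 + 0.278879 + 0.129277 = 0.420781
D = 1 - 0.420781 = 0.579219 ≈ 0.5792

0.5792


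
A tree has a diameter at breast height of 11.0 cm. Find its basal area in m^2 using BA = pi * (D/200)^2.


D/200 = 11.0/200 = 0.055 m
(D/200)^2 = 0.055^2 = 0.003025
BA = 3.141593 * 0.003025 = 0.00950332 ≈ 0.0095 m^2

0.0095 m^2


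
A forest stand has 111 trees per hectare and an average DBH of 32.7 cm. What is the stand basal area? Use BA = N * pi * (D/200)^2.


(D/200)^2 = (32.7/200)^2 = 0.1635^2 = 0.02673225
Individual BA = 3.141593 * 0.02673225 = 0.0839818 m^2
Stand BA = 111 * 0.0839818 = 9.32198 ≈ 9.32 m^2/ha

9.32 m^2/ha


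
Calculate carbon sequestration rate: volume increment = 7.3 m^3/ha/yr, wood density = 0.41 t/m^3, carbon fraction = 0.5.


C = 7.3 * 0.41 * 0.5 = 1.4965 ≈ 1.50 t C/ha/yr

1.50 t C/ha/yr


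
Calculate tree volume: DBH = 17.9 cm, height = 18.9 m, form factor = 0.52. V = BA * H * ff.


(D/200)^2 = (17.9/200)^2 = 0.0895^2 = 0.00801025
BA = 3.141593 * 0.00801025 = 0.0251649 m^2
V = 0.0251649 * 18.9 * 0.52 = 0.247321 ≈ 0.247 m^3

0.247 m^3


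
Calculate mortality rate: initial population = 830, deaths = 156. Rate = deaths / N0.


Mortality rate = 156 / 830 = 0.187952 ≈ 0.1880

0.1880


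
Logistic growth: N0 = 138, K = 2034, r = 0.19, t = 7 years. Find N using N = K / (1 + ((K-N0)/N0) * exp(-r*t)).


(K - N0)/N0 = (2034 - 138)/138 = 1896/138 = 13.7391
r*t = 0.19 * 7 = 1.33; exp(-1.33) = 0.264477
13.7391 * 0.264477 = 3.63368
1 + 3.63368 = 4.63368
N = 2034 / 4.63368 = 438.960 ≈ 439

439


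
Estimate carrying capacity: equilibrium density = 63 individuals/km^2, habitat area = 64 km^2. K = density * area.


K = 63 * 64 = 4032 individuals

4032 individuals


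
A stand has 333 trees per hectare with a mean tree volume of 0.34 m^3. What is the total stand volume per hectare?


V_stand = 333 * 0.34 = 113.22 ≈ 113.2 m^3/ha

113.2 m^3/ha


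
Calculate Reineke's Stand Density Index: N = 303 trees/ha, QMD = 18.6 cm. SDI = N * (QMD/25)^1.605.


QMD/25 = 18.6/25 = 0.744
(0.744)^1.605 = exp(1.605 * ln(0.744)) = exp(1.605 * (-0.295714)) = exp(-0.474621) = 0.622121
SDI = 303 * 0.622121 = 188.503 ≈ 189

189


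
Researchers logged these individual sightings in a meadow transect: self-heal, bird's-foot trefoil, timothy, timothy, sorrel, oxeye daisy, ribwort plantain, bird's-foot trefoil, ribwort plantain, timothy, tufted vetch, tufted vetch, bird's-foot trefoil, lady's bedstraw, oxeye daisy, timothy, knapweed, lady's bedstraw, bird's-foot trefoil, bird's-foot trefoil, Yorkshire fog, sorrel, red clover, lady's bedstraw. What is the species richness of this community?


Total individuals logged = 24
Distinct species (count of individuals): self-heal (1), bird's-foot trefoil (5), timothy (4), sorrel (2), oxeye daisy (2), ribwort plantain (2), tufted vetch (2), lady's bedstraw (3), knapweed (1), Yorkshire fog (1), red clover (1)
Species richness = number of distinct species = 11

11
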